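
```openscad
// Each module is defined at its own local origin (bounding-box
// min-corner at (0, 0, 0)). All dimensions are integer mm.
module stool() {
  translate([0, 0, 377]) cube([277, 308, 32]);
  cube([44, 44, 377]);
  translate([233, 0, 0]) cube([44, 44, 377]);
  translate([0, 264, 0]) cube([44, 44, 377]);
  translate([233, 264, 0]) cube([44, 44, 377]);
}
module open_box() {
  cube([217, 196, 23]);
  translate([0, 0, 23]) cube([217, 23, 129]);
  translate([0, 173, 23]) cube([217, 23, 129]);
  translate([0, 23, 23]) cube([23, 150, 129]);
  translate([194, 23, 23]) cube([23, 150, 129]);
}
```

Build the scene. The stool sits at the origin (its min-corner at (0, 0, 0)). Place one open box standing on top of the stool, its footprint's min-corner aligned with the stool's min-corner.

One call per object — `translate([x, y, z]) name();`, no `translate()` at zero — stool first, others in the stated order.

stool();
translate([0, 0, 409]) open_box();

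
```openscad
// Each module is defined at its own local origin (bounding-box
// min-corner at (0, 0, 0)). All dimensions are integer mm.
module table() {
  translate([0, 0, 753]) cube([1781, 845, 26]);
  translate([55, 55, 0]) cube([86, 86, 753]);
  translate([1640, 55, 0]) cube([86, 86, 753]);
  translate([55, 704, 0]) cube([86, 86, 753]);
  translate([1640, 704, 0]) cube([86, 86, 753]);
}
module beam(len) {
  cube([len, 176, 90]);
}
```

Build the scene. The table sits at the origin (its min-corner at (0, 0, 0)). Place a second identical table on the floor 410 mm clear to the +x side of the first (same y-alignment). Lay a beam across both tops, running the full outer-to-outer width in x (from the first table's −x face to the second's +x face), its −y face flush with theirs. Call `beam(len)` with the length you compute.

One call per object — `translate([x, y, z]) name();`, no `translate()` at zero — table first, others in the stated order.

table();
translate([2191, 0, 0]) table();
translate([0, 0, 779]) beam(3972);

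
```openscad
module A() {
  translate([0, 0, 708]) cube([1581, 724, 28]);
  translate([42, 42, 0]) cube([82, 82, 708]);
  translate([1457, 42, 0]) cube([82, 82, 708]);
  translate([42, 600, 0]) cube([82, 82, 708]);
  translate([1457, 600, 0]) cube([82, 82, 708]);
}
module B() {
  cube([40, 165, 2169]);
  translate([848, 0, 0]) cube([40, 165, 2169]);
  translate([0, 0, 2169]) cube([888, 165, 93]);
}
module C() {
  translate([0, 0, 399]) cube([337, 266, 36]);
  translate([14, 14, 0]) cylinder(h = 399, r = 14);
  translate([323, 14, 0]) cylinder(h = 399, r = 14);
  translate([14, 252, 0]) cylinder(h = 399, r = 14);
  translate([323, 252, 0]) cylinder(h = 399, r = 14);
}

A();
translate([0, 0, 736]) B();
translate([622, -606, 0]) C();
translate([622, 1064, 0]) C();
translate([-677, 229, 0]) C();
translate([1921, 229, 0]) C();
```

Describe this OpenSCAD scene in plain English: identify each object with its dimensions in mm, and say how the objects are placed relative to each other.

A is a table: top 1581 mm (x) × 724 mm (y), 28 mm thick, upper face at z = 736 mm, on four 82×82 mm square legs, each inset 42 mm from the nearest pair of top edges, running from z = 0 to the bottom of the top.

B is a door frame. The clear opening is 808 mm wide and 2169 mm high. Two 40 mm wide jambs, 165 mm deep, stand either side of the opening from the floor to the top of the opening. A 93 mm thick head sits across the top of both jambs, spanning the full outside width of the frame.

C is a four-legged stool. The seat is a 337×266×36 mm slab whose top surface is at z = 435 mm; four round legs, each 28 mm in diameter, run from the floor (z = 0) to the underside of the seat, each leg's axis is inset half a diameter from the nearest pair of seat edges (so the leg's bounding box is flush with the corner).

The door frame is on top of the table. Four stools sit around the table at the −y, +y, −x, +x sides.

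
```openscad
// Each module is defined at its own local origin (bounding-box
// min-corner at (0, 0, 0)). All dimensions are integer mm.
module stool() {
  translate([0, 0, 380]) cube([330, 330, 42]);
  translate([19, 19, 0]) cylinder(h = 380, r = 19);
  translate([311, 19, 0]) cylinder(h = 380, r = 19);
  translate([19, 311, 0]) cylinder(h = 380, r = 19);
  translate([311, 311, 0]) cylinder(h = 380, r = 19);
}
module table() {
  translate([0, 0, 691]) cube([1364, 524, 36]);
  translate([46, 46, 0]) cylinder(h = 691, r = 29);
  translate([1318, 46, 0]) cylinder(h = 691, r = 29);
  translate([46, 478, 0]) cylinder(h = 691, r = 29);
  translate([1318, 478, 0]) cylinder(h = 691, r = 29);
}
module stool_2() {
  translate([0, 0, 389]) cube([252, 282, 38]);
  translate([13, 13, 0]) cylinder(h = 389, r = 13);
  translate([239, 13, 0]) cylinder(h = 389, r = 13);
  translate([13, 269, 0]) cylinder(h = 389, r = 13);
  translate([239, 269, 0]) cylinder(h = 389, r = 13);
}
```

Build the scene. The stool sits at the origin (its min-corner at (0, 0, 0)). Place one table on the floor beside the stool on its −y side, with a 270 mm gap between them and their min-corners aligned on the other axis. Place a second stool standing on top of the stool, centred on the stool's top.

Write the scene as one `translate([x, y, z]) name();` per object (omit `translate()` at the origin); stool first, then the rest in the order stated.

stool();
translate([0, -794, 0]) table();
translate([39, 24, 422]) stool_2();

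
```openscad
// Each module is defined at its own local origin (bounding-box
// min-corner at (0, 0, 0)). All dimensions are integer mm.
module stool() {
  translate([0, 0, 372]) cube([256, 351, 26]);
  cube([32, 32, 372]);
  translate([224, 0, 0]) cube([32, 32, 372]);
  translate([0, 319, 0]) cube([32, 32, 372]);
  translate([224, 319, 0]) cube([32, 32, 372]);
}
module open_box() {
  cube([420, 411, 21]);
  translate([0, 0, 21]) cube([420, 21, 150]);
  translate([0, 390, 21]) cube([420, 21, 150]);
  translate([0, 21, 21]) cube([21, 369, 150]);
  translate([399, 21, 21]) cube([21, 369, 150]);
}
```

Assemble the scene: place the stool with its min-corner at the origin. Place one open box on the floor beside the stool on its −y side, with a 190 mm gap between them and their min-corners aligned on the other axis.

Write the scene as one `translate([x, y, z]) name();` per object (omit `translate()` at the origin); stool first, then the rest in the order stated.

stool();
translate([0, -601, 0]) open_box();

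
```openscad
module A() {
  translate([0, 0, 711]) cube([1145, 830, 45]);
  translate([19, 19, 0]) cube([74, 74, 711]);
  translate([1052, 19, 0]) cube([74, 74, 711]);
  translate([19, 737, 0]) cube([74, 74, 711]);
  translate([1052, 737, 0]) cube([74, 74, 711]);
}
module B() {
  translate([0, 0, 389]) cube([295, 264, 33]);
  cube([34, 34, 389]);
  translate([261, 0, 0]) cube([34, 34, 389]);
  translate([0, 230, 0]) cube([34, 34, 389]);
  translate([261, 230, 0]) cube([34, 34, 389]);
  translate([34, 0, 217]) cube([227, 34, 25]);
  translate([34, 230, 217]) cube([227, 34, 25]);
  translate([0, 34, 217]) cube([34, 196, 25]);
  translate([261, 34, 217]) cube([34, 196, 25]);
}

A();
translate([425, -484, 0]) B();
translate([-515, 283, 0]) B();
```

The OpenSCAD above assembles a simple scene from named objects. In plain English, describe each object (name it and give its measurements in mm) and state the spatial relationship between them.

A is a table with a 1145×830 mm rectangular top, 45 mm thick, top surface at z = 756 mm, supported by four 74×74 mm square legs, each inset 19 mm from the nearest pair of top edges, running from the floor.

B is a four-legged stool. The seat is a 295×264×33 mm slab whose top surface is at z = 422 mm; four square legs, each 34×34 mm in cross-section, run from the floor (z = 0) to the underside of the seat, each flush with a corner of the seat. Four stretchers, 34 mm wide and 25 mm tall, connect adjacent legs with their undersides at z = 217 mm, each running between the inner faces of the legs it joins and aligned with the legs' outer faces on the other axis.

Two stools sit around the table at the −y, −x sides.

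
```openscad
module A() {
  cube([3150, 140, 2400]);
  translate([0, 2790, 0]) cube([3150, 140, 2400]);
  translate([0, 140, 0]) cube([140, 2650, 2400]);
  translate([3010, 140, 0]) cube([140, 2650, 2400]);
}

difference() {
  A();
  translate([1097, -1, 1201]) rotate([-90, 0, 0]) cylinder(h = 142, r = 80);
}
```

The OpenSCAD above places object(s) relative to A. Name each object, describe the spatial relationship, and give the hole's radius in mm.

A is a house frame. The house frame has a circular hole through its front wall. The hole's radius is 80 mm.

The subtracted cylinder has r = 80 mm.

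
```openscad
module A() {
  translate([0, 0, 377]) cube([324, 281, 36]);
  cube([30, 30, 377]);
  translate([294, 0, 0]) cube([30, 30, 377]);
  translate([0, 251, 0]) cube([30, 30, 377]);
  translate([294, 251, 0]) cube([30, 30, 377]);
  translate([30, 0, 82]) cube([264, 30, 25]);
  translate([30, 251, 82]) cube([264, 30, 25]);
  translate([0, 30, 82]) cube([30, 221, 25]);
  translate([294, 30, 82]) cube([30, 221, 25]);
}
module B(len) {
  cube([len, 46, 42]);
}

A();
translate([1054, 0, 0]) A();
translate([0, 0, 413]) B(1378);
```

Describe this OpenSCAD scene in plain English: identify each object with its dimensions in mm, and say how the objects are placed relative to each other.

A is a four-legged stool. The seat is 324×281 mm, 36 mm thick, top at z = 413 mm. It stands on four square legs, each 30×30 mm in cross-section, from z = 0 to the seat underside, each flush with a corner of the seat. Four stretchers, 30 mm wide and 25 mm tall, connect adjacent legs with their undersides at z = 82 mm, each running between the inner faces of the legs it joins and aligned with the legs' outer faces on the other axis.

B is a rectangular beam 1378 mm long (x), 46 mm deep (y), 42 mm thick (z).

The beam spans the tops of two stools placed 730 mm apart, resting at z = 413 mm.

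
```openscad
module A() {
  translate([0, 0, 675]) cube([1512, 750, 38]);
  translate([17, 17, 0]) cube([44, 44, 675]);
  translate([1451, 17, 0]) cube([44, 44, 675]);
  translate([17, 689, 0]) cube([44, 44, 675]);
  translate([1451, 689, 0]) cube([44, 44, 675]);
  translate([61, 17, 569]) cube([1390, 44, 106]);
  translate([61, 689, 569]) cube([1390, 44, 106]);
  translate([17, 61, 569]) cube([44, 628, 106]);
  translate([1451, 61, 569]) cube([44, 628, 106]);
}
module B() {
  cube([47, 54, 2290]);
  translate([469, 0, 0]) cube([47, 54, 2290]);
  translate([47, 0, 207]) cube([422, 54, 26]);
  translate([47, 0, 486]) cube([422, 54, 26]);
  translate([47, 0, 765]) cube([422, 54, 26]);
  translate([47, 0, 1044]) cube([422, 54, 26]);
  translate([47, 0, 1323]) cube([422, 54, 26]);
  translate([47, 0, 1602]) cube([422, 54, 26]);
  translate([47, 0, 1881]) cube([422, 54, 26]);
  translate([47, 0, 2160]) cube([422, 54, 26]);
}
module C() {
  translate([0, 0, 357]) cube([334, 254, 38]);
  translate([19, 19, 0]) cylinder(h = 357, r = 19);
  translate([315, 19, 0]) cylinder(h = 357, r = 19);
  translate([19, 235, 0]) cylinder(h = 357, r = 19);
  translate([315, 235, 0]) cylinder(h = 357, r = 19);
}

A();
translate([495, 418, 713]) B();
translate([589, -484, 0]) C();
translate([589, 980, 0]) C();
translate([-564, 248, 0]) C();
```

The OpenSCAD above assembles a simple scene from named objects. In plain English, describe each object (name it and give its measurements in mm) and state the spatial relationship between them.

A is a rectangular dining table. The top is 1512×750×38 mm with its upper surface at z = 713 mm. It stands on four 44×44 mm square legs, each inset 17 mm from the nearest pair of top edges, running from the floor to the underside of the top. Four apron rails, 44 mm thick and 106 mm tall, run between adjacent legs with their top edges flush with the underside of the top and their outer faces flush with the legs' outer faces.

B is a straight ladder. Two 47×54 mm vertical rails, 2290 mm tall, stand 516 mm apart (outside-to-outside) with their front faces coplanar on the −y side. 8 rungs, each 54 mm deep and 26 mm tall, span between the inner faces of the rails, front faces flush with the rails. The lowest rung's underside is at z = 207 mm and rungs are spaced 279 mm apart (underside to underside).

C is a four-legged stool. The seat is a 334×254×38 mm slab whose top surface is at z = 395 mm; four round legs, each 38 mm in diameter, run from the floor (z = 0) to the underside of the seat, each leg's axis is inset half a diameter from the nearest pair of seat edges (so the leg's bounding box is flush with the corner).

The ladder is on top of the table. Three stools sit around the table at the −y, +y, −x sides.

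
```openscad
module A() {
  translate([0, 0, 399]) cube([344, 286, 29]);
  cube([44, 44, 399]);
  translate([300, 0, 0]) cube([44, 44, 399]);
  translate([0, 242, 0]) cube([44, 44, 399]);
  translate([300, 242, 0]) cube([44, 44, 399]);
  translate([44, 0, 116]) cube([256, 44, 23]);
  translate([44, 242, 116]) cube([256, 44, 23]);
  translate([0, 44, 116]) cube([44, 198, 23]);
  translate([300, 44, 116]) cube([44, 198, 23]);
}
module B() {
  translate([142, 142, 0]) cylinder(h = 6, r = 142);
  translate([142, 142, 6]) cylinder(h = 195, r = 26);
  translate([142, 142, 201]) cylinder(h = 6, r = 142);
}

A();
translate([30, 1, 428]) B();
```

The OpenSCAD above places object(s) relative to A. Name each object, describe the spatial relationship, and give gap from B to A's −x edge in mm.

The spool's min-x is at 30; the stool's min-x is 0; gap = 30 mm.

A is a stool. B is a spool. The spool is on top of the stool, centred. The gap from the spool to the stool's −x edge is 30 mm.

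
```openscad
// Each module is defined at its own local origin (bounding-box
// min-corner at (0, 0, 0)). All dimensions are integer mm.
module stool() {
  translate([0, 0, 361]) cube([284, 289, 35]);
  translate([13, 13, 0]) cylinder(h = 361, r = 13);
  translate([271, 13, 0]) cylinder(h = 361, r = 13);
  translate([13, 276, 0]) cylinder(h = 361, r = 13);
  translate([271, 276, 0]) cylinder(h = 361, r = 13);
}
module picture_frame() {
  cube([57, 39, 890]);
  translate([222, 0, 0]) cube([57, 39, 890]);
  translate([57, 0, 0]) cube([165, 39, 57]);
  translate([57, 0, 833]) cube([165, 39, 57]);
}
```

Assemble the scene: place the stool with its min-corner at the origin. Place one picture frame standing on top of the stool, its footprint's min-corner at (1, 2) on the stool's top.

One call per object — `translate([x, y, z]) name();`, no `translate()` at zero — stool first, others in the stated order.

stool();
translate([1, 2, 396]) picture_frame();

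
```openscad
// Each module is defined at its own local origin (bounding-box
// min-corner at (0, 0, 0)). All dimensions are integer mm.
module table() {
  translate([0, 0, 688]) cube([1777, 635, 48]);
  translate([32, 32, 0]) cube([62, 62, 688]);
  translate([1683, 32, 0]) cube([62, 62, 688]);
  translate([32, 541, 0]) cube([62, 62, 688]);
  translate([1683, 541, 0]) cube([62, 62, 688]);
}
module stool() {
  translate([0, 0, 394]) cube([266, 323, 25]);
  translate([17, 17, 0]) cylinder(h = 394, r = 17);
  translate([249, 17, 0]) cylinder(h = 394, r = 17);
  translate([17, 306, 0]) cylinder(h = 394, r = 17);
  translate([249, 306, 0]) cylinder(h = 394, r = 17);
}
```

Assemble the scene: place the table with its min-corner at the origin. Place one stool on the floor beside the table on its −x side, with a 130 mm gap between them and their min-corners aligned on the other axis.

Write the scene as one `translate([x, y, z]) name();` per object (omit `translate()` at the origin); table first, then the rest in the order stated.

table();
translate([-396, 0, 0]) stool();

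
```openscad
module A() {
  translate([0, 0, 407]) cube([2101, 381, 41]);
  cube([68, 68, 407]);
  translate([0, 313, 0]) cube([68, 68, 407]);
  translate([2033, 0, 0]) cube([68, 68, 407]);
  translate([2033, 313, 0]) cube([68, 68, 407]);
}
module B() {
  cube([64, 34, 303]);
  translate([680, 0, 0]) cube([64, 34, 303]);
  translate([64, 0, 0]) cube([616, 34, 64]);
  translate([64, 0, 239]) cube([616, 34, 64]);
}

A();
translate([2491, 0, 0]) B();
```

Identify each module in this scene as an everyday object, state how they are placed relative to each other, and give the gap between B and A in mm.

The picture frame's nearest face is 390 mm from the bench's +x face.

A is a bench. B is a picture frame. The picture frame is on the floor beside the bench on its +x side. The gap between the picture frame and the bench is 390 mm.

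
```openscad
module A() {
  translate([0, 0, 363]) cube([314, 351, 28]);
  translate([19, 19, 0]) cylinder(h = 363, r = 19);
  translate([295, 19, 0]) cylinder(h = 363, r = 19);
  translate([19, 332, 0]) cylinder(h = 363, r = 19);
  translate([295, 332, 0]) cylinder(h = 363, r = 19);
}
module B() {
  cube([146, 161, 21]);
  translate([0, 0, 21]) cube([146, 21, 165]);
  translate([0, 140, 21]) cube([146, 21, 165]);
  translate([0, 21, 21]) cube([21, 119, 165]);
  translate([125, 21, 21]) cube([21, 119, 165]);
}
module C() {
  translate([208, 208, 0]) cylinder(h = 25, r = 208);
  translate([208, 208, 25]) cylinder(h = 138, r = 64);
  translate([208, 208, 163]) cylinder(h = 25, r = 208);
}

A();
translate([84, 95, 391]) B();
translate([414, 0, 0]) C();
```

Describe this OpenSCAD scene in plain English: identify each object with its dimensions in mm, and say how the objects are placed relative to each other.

A is a simple wooden stool: a rectangular seat 314 mm (x) by 351 mm (y), 28 mm thick, top face at z = 391 mm, on four round legs, each 38 mm in diameter. The legs rest on z = 0, each leg's axis is inset half a diameter from the nearest pair of seat edges (so the leg's bounding box is flush with the corner).

B is an open storage box with external size 146×161×186 mm and wall thickness 21 mm (the base is also 21 mm thick). The base covers the whole footprint; the four walls stand on the base, with the y-facing walls full-width and the x-facing walls fitting between their inner faces.

C is a spool: two coaxial disc flanges of radius 208 mm and thickness 25 mm, joined by a core cylinder of radius 64 mm and height 138 mm. The lower flange rests on z = 0 and the three cylinders share a vertical axis.

The open box is on top of the stool, centred. The spool is on the floor beside the stool on its +x side.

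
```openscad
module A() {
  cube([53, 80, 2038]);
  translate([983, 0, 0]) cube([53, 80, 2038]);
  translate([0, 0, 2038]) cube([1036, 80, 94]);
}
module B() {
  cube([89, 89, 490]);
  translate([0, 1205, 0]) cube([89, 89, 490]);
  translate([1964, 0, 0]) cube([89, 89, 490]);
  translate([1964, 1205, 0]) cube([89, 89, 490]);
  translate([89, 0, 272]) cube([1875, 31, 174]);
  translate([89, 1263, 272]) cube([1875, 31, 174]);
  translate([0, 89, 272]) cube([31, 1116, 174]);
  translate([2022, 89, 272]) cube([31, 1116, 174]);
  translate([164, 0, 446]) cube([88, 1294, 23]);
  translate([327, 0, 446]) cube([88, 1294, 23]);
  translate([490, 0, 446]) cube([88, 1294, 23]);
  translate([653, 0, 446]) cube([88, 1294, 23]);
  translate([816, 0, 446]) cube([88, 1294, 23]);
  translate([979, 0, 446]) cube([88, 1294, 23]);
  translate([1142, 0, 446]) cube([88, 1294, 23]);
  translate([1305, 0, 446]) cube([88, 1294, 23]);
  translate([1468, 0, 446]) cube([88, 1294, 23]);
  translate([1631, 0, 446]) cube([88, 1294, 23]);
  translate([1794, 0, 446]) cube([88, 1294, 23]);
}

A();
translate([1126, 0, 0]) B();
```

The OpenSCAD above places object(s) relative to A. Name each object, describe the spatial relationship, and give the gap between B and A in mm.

The bed frame's nearest face is 90 mm from the door frame's +x face.

A is a door frame. B is a bed frame. The bed frame is on the floor beside the door frame on its +x side. The gap between the bed frame and the door frame is 90 mm.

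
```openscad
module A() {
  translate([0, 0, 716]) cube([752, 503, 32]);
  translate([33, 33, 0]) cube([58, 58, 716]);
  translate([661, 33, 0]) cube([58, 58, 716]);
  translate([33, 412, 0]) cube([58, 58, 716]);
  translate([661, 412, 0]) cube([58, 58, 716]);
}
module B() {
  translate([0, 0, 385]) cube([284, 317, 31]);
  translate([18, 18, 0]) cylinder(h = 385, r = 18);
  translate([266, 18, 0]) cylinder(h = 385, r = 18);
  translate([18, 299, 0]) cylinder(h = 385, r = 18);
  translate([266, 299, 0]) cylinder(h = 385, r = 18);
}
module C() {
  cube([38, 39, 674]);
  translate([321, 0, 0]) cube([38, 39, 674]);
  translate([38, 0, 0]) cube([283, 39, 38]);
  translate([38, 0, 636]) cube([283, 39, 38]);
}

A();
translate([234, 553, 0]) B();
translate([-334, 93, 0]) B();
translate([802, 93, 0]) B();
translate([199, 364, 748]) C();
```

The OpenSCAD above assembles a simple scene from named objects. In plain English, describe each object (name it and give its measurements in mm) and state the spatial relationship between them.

A is a table: top 752 mm (x) × 503 mm (y), 32 mm thick, upper face at z = 748 mm, on four 58×58 mm square legs, each inset 33 mm from the nearest pair of top edges, running from z = 0 to the bottom of the top.

B is a four-legged stool. The seat is a 284×317×31 mm slab whose top surface is at z = 416 mm; four round legs, each 36 mm in diameter, run from the floor (z = 0) to the underside of the seat, each leg's axis is inset half a diameter from the nearest pair of seat edges (so the leg's bounding box is flush with the corner).

C is a picture frame with a 283×598 mm rectangular opening (x by z) and a uniform 38 mm border on every side. Frame depth is 39 mm along y. It is built from two vertical stiles running the full outside height and two horizontal rails spanning the gap between the stiles.

Three stools sit around the table at the +y, −x, +x sides. The picture frame is on top of the table.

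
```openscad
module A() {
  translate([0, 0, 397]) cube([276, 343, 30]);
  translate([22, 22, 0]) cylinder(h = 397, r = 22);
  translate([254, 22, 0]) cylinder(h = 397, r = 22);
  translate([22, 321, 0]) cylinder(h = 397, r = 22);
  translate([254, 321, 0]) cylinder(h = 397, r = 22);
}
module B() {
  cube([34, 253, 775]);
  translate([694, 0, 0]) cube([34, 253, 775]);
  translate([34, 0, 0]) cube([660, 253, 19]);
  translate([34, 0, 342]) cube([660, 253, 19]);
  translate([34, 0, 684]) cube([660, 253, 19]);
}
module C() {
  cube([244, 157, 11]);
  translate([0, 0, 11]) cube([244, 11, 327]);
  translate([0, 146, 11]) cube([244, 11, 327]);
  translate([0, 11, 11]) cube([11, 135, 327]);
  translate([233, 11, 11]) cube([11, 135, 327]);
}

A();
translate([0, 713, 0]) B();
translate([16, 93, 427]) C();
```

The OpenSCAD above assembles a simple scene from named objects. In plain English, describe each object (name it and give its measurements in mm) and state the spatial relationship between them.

A is a four-legged stool. The seat is a 276×343×30 mm slab whose top surface is at z = 427 mm; four round legs, each 44 mm in diameter, run from the floor (z = 0) to the underside of the seat, each leg's axis is inset half a diameter from the nearest pair of seat edges (so the leg's bounding box is flush with the corner).

B is a bookshelf 728 mm wide overall, 253 mm deep and 775 mm tall. The two sides are 34 mm thick vertical panels. 3 horizontal shelves of 19 mm thickness span between the inner faces of the sides; the lowest shelf sits on the floor and shelves are stacked with a clear vertical gap of 323 mm between each pair.

C is an open-topped rectangular box: outside dimensions 244×157×338 mm, with a uniform wall and base thickness of 11 mm. The base is a full 244×157 slab on the floor; four walls sit on top of the base. The front and back walls (the −y and +y sides) span the full width; the two side walls fit between them.

The bookshelf is on the floor beside the stool on its +y side. The open box is on top of the stool, centred.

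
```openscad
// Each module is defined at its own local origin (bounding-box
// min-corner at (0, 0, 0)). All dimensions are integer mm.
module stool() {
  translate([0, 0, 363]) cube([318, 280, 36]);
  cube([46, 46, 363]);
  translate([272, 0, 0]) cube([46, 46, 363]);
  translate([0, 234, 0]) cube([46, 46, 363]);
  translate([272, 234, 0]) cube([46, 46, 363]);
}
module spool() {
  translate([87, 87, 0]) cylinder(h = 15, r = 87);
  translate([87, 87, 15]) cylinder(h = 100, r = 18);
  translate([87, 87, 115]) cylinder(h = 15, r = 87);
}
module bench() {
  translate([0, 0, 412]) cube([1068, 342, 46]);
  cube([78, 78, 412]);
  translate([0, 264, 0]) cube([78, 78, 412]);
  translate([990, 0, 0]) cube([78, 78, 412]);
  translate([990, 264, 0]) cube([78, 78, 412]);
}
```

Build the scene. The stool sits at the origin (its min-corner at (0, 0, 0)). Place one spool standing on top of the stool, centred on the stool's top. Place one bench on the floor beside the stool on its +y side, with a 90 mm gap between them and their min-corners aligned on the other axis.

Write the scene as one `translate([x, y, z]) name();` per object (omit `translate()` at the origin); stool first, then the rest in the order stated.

stool();
translate([72, 53, 399]) spool();
translate([0, 370, 0]) bench();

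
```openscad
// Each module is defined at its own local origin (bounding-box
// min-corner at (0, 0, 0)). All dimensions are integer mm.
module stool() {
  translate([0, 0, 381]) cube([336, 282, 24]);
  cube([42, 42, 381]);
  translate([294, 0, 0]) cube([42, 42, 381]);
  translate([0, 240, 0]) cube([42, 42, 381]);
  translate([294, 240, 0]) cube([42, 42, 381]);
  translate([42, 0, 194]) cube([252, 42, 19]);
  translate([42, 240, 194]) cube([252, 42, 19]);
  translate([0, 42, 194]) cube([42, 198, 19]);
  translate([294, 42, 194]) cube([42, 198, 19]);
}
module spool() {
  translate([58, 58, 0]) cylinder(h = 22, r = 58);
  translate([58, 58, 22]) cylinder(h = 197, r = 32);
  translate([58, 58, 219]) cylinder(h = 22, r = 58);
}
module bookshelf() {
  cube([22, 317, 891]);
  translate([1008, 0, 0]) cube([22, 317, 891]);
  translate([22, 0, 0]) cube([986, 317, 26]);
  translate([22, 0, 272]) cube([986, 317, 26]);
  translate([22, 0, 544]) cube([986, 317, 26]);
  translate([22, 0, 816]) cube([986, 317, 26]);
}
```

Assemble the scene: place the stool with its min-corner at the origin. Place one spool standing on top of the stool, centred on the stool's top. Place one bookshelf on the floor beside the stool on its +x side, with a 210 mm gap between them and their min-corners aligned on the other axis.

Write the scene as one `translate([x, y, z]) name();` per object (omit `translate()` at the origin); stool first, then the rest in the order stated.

stool();
translate([110, 83, 405]) spool();
translate([546, 0, 0]) bookshelf();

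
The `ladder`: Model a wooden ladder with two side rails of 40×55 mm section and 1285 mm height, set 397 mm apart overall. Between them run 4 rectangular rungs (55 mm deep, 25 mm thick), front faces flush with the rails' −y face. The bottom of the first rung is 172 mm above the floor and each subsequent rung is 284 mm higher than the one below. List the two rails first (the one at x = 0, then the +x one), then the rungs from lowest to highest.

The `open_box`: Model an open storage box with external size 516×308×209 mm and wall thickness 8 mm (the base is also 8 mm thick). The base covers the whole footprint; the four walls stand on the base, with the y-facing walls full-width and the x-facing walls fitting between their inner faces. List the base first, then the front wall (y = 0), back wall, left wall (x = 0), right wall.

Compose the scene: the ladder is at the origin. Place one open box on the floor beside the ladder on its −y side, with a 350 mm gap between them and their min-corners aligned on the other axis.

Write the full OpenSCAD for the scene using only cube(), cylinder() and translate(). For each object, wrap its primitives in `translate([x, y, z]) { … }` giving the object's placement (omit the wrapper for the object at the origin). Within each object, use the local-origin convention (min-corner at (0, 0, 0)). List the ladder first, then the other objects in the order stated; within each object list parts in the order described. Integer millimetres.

cube([40, 55, 1285]);
translate([357, 0, 0]) cube([40, 55, 1285]);
translate([40, 0, 172]) cube([317, 55, 25]);
translate([40, 0, 456]) cube([317, 55, 25]);
translate([40, 0, 740]) cube([317, 55, 25]);
translate([40, 0, 1024]) cube([317, 55, 25]);
translate([0, -658, 0]) {
  cube([516, 308, 8]);
  translate([0, 0, 8]) cube([516, 8, 201]);
  translate([0, 300, 8]) cube([516, 8, 201]);
  translate([0, 8, 8]) cube([8, 292, 201]);
  translate([508, 8, 8]) cube([8, 292, 201]);
}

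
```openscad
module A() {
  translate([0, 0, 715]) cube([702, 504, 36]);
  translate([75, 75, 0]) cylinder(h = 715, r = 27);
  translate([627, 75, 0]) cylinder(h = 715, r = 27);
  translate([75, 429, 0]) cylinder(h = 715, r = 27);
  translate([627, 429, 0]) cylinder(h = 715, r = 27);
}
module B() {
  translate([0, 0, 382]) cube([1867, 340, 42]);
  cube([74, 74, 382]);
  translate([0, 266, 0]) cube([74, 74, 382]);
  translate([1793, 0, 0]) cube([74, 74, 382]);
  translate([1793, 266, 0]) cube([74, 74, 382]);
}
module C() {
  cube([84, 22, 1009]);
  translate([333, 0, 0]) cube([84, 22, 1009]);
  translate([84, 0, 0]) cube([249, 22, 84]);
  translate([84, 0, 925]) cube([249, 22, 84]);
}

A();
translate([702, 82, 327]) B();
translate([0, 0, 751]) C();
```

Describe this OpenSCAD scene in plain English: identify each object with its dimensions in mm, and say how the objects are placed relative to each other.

A is a table with a 702×504 mm rectangular top, 36 mm thick, top surface at z = 751 mm, supported by four round legs of 54 mm diameter, each leg's bounding box inset 48 mm from the nearest pair of top edges, running from the floor.

B is a long wooden bench with a 1867 mm (x) × 340 mm (y) seat, 42 mm thick, its top surface 424 mm above the floor. Four 74 mm square legs at the seat corners, flush with the edges, run from z = 0 to the seat underside.

C is a rectangular picture frame lying in the x–z plane (depth along y). The opening is 249 mm wide (x) by 841 mm tall (z), surrounded by a border 84 mm wide on all four sides. The frame is 22 mm deep and is made of two full-height vertical stiles with two horizontal rails fitted between them.

The bench is beside the table with their tops flush at z = 751. The picture frame is on top of the table.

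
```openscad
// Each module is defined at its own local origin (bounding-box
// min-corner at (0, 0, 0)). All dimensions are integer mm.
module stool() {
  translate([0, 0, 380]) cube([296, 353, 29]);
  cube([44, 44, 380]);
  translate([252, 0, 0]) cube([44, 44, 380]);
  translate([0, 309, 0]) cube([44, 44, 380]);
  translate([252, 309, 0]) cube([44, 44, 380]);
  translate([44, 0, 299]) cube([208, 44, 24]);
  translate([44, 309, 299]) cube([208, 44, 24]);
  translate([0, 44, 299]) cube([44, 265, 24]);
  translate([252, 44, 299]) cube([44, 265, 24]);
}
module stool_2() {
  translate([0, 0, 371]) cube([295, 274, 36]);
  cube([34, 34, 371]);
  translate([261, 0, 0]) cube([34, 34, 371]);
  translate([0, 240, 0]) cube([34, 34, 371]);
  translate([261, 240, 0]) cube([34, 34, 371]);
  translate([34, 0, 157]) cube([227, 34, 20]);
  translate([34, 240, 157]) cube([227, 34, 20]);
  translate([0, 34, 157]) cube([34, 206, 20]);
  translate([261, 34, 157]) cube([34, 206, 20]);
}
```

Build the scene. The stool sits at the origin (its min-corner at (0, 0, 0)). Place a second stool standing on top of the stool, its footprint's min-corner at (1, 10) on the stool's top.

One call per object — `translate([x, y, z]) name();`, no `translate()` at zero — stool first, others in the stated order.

stool();
translate([1, 10, 409]) stool_2();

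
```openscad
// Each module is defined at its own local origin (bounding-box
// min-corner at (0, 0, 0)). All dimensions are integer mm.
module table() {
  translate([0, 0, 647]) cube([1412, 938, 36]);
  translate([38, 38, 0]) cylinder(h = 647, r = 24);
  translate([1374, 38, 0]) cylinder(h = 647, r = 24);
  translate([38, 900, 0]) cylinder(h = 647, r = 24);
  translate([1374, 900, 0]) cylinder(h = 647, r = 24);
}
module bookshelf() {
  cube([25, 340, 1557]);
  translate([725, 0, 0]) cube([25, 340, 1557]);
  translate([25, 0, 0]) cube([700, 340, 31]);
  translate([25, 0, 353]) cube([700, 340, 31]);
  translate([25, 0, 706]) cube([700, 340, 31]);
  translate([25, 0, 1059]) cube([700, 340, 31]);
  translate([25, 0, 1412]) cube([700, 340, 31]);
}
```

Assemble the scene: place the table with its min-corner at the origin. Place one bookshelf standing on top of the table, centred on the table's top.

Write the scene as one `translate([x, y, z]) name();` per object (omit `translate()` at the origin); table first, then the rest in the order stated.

table();
translate([331, 299, 683]) bookshelf();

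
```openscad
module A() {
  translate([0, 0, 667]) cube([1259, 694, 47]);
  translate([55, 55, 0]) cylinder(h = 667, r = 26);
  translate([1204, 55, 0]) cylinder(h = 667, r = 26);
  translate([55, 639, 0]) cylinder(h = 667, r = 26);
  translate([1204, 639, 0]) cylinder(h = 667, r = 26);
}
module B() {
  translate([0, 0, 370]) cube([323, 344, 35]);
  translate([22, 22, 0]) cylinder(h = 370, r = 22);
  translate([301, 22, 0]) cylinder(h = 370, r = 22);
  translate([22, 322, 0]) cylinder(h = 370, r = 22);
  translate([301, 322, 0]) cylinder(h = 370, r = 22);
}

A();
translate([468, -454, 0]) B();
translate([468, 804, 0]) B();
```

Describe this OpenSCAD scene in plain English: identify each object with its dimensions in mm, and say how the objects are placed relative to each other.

A is a table with a 1259×694 mm rectangular top, 47 mm thick, top surface at z = 714 mm, supported by four round legs of 52 mm diameter, each leg's bounding box inset 29 mm from the nearest pair of top edges, running from the floor.

B is a four-legged stool. The seat is 323×344 mm, 35 mm thick, top at z = 405 mm. It stands on four round legs, each 44 mm in diameter, from z = 0 to the seat underside, each leg's axis is inset half a diameter from the nearest pair of seat edges (so the leg's bounding box is flush with the corner).

Two stools sit around the table at the −y, +y sides.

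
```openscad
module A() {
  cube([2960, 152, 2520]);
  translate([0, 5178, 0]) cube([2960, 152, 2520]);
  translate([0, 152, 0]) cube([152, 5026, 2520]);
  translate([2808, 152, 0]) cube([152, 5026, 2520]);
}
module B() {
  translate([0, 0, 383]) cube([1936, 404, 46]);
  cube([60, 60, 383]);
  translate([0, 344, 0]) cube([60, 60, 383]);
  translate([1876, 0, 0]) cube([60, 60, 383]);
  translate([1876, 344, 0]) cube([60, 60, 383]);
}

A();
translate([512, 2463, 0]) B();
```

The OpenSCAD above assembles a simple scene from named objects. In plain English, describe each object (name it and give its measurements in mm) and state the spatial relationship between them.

A is the wall frame of a small rectangular building: four walls, each 2520 mm tall and 152 mm thick, enclosing a footprint 2960 mm (x) by 5330 mm (y) outside-to-outside, with no floor or roof. The front and back walls (the −y and +y sides) span the full width; the two side walls fit between them.

B is a long wooden bench with a 1936 mm (x) × 404 mm (y) seat, 46 mm thick, its top surface 429 mm above the floor. Four 60 mm square legs at the seat corners, flush with the edges, run from z = 0 to the seat underside.

The bench sits inside the house frame, centred.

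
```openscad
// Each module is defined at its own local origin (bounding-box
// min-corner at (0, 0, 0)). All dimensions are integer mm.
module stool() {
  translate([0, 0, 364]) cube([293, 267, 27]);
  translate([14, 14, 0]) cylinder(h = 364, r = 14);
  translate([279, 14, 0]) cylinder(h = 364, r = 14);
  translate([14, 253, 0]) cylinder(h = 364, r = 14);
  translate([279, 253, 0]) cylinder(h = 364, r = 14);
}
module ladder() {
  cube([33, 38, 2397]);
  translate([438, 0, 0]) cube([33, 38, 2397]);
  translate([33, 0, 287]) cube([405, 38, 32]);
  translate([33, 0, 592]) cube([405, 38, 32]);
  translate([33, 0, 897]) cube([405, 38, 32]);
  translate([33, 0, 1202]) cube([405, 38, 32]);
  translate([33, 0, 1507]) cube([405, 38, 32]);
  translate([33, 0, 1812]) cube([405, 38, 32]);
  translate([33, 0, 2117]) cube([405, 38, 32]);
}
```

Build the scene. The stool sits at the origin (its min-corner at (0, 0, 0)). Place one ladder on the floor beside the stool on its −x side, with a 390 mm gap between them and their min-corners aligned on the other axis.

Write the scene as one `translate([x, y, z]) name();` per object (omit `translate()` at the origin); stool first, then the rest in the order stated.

stool();
translate([-861, 0, 0]) ladder();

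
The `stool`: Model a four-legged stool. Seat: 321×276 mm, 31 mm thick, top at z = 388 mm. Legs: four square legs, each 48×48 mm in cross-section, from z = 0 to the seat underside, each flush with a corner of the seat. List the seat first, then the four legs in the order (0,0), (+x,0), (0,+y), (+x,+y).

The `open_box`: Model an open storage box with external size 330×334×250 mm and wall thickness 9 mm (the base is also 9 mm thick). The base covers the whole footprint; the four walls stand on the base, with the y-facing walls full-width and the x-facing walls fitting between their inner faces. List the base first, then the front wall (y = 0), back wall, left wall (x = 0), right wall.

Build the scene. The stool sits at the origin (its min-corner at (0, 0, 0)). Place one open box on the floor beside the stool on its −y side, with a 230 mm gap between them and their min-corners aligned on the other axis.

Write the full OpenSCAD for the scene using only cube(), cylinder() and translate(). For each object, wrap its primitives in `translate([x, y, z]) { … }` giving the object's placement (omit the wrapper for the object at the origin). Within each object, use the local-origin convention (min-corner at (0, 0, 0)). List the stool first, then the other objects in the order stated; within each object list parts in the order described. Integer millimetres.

translate([0, 0, 357]) cube([321, 276, 31]);
cube([48, 48, 357]);
translate([273, 0, 0]) cube([48, 48, 357]);
translate([0, 228, 0]) cube([48, 48, 357]);
translate([273, 228, 0]) cube([48, 48, 357]);
translate([0, -564, 0]) {
  cube([330, 334, 9]);
  translate([0, 0, 9]) cube([330, 9, 241]);
  translate([0, 325, 9]) cube([330, 9, 241]);
  translate([0, 9, 9]) cube([9, 316, 241]);
  translate([321, 9, 9]) cube([9, 316, 241]);
}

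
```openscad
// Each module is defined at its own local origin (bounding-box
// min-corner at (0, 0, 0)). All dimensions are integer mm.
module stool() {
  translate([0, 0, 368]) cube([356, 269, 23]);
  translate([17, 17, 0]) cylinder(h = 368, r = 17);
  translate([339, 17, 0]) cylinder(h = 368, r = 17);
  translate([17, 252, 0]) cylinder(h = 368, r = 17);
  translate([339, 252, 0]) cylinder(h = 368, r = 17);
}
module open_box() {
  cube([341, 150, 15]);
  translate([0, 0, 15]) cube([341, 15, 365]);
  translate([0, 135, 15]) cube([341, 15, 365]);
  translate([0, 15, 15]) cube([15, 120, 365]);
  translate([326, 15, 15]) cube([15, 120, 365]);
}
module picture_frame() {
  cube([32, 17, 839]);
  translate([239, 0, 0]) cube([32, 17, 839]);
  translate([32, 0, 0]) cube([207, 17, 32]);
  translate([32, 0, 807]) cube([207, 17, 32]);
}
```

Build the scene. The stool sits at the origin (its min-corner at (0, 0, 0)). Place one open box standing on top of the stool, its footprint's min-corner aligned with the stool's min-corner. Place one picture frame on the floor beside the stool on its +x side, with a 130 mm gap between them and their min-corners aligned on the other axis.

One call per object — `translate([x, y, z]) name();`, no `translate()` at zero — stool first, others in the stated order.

stool();
translate([0, 0, 391]) open_box();
translate([486, 0, 0]) picture_frame();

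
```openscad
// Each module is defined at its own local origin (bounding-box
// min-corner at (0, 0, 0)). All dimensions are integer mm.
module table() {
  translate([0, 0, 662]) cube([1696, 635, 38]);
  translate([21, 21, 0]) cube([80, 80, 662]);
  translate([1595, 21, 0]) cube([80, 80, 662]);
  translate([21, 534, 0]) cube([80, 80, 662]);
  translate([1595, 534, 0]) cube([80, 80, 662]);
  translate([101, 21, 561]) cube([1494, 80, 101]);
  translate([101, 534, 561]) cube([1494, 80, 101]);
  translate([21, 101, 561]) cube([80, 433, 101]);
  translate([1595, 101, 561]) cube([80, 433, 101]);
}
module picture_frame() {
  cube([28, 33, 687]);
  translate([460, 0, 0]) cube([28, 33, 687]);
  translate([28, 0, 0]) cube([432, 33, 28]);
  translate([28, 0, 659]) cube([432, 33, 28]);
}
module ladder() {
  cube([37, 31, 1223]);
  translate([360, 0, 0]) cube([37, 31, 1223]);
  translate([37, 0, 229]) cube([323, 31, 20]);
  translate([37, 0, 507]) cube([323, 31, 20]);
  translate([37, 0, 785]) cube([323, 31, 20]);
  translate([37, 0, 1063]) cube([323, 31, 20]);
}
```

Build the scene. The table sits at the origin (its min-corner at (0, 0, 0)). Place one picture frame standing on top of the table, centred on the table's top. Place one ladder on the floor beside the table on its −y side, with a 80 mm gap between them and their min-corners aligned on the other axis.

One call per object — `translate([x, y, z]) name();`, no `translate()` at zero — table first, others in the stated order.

table();
translate([604, 301, 700]) picture_frame();
translate([0, -111, 0]) ladder();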